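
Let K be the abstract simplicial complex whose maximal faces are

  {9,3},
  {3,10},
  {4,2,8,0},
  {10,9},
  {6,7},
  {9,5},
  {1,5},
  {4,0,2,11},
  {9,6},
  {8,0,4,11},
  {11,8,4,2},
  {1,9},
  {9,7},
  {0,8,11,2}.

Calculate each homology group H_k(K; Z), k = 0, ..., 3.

Take the total order 0 < 1 < 2 < 3 < 4 < 5 < 6 < 7 < 8 < 9 < 10 < 11 on the vertex set. Then K (dimension 3) consists of the simplices:

  0-simplices (12): [0], [1], [2], [3], [4], [5], [6], [7], [8], [9], [10], [11]
  1-simplices (19): [0,2], [0,4], [0,8], [0,11], [1,5], [1,9], [2,4], [2,8], [2,11], [3,9], [3,10], [4,8], [4,11], [5,9], [6,7], [6,9], [7,9], [8,11], [9,10]
  2-simplices (10): [0,2,4], [0,2,8], [0,2,11], [0,4,8], [0,4,11], [0,8,11], [2,4,8], [2,4,11], [2,8,11], [4,8,11]
  3-simplices (5): [0,2,4,8], [0,2,4,11], [0,2,8,11], [0,4,8,11], [2,4,8,11]

Hence C_0 ≅ Z^12, C_1 ≅ Z^19, C_2 ≅ Z^10, C_3 ≅ Z^5.

Boundary ∂_1: C_1 → C_0 maps an edge to its endpoints' difference, ∂[p,q] = q − p.
The 12×19 boundary matrix has rank 10 and Smith normal form diag(1,1,1,1,1,1,1,1,1,1).

The boundary map ∂_2: C_2 → C_1 acts by ∂[p,q,r] = [q,r] − [p,r] + [p,q]. For instance
  ∂[4,8,11] = [8,11] − [4,11] + [4,8],
  ∂[0,2,4] = [2,4] − [0,4] + [0,2].
As a 19×10 matrix over Z this has rank 6, with invariant factors (1,1,1,1,1,1).

Boundary ∂_3: C_3 → C_2 sends each 3-simplex σ to the alternating sum Σ_i (−1)^i (σ with its i-th vertex removed). For instance
  ∂[0,2,4,8] = [2,4,8] − [0,4,8] + [0,2,8] − [0,2,4],
  ∂[0,2,8,11] = [2,8,11] − [0,8,11] + [0,2,11] − [0,2,8].
The 10×5 boundary matrix has rank 4 and Smith normal form diag(1,1,1,1).

Now H_k = ker ∂_k / im ∂_{k+1}, so:

  H_0: rank C_0 − rank ∂_1 = 12 − 10 = 2, and the invariant factors of ∂_1 are all 1, so H_0 = Z^2.
  H_1: rank ker ∂_1 − rank ∂_2 = (19 − 10) − 6 = 3, and the invariant factors of ∂_2 are all 1, so H_1 = Z^3.
  H_2: rank ker ∂_2 − rank ∂_3 = (10 − 6) − 4 = 0, and the invariant factors of ∂_3 are all 1, so H_2 = 0.
  H_3: rank ker ∂_3 − rank ∂_4 = (5 − 4) − 0 = 1, and there is no ∂_4, so H_3 = Z.

As a check, the Euler characteristic is 12 − 19 + 10 − 5 = -2, which agrees with 2 − 3 + 0 − 1 = -2.

H_0 = Z^2,  H_1 = Z^3,  H_2 = 0,  H_3 = Z.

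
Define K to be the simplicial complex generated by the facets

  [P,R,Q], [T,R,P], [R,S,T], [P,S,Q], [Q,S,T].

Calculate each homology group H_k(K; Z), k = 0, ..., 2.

H_0 ≅ Z,  H_1 ≅ Z,  H_2 = 0.

K has 5 vertices, 10 edges, 5 triangles.
rank ∂_0 = 0, rank ∂_1 = 4 ⇒ b_0 = 5 − 0 − 4 = 1; all invariant factors of ∂_1 are 1 so no torsion. So H_0 ≅ Z.
rank ∂_1 = 4, rank ∂_2 = 5 ⇒ b_1 = 10 − 4 − 5 = 1; all invariant factors of ∂_2 are 1 so no torsion. So H_1 ≅ Z.
rank ∂_2 = 5, rank ∂_3 = 0 ⇒ b_2 = 5 − 5 − 0 = 0. So H_2 ≅ 0.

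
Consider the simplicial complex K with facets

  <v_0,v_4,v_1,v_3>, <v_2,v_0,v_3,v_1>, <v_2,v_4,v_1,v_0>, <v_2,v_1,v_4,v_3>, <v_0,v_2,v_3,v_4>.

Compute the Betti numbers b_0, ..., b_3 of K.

We work with the vertex ordering v_0 < v_1 < v_2 < v_3 < v_4. The simplices of K, each written with vertices in increasing order, are:

  0-simplices (5): [v_0], [v_1], [v_2], [v_3], [v_4]
  1-simplices (10): [v_0,v_1], [v_0,v_2], [v_0,v_3], [v_0,v_4], [v_1,v_2], [v_1,v_3], [v_1,v_4], [v_2,v_3], [v_2,v_4], [v_3,v_4]
  2-simplices (10): [v_0,v_1,v_2], [v_0,v_1,v_3], [v_0,v_1,v_4], [v_0,v_2,v_3], [v_0,v_2,v_4], [v_0,v_3,v_4], [v_1,v_2,v_3], [v_1,v_2,v_4], [v_1,v_3,v_4], [v_2,v_3,v_4]
  3-simplices (5): [v_0,v_1,v_2,v_3], [v_0,v_1,v_2,v_4], [v_0,v_1,v_3,v_4], [v_0,v_2,v_3,v_4], [v_1,v_2,v_3,v_4]

giving chain groups C_0 ≅ Z^5, C_1 ≅ Z^10, C_2 ≅ Z^10, C_3 ≅ Z^5.

The boundary map ∂_1: C_1 → C_0 is given by ∂[p,q] = [q] − [p]. For instance
  ∂[v_1,v_3] = [v_3] − [v_1].
As a 5×10 matrix over Z this has rank 4, with invariant factors (1,1,1,1).

∂_2: C_2 → C_1 sends each 2-simplex [p,q,r] to [q,r] − [p,r] + [p,q]. For instance
  ∂[v_0,v_3,v_4] = [v_3,v_4] − [v_0,v_4] + [v_0,v_3],
  ∂[v_0,v_2,v_3] = [v_2,v_3] − [v_0,v_3] + [v_0,v_2].
This gives a 10×10 integer matrix of rank 6; reducing to Smith normal form yields diagonal entries (1,1,1,1,1,1).

∂_3: C_3 → C_2 sends each 3-simplex σ to the alternating sum Σ_i (−1)^i (σ with its i-th vertex removed). For instance
  ∂[v_0,v_1,v_2,v_3] = [v_1,v_2,v_3] − [v_0,v_2,v_3] + [v_0,v_1,v_3] − [v_0,v_1,v_2],
  ∂[v_0,v_2,v_3,v_4] = [v_2,v_3,v_4] − [v_0,v_3,v_4] + [v_0,v_2,v_4] − [v_0,v_2,v_3].
This gives a 10×5 integer matrix of rank 4; reducing to Smith normal form yields diagonal entries (1,1,1,1).

Computing H_k = (kernel of ∂_k) / (image of ∂_{k+1}):

  H_0: rank C_0 − rank ∂_1 = 5 − 4 = 1, and the invariant factors of ∂_1 are all 1, so H_0 ≅ Z.
  H_1: rank ker ∂_1 − rank ∂_2 = (10 − 4) − 6 = 0, and the invariant factors of ∂_2 are all 1, so H_1 ≅ 0.
  H_2: rank ker ∂_2 − rank ∂_3 = (10 − 6) − 4 = 0, and the invariant factors of ∂_3 are all 1, so H_2 ≅ 0.
  H_3: rank ker ∂_3 − rank ∂_4 = (5 − 4) − 0 = 1, and there is no ∂_4, so H_3 ≅ Z.

Hence the Betti numbers are b_0 = 1, b_1 = 0, b_2 = 0, b_3 = 1.

b_0 = 1, b_1 = 0, b_2 = 0, b_3 = 1.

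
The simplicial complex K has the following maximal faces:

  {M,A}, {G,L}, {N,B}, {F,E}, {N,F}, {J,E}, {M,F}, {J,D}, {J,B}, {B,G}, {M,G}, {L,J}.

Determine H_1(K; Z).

We work with the vertex ordering A < B < D < E < F < G < J < L < M < N. The simplices of K, each written with vertices in increasing order, are:

  0-simplices (10): A, B, D, E, F, G, J, L, M, N
  1-simplices (12): AM, BG, BJ, BN, DJ, EF, EJ, FM, FN, GL, GM, JL

giving chain groups C_0 ≅ Z^10, C_1 ≅ Z^12.

The boundary map ∂_1: C_1 → C_0 is given by ∂[p,q] = [q] − [p].
This gives a 10×12 integer matrix of rank 9; reducing to Smith normal form yields diagonal entries (1,1,1,1,1,1,1,1,1).

Now H_k = ker ∂_k / im ∂_{k+1}, so:

  H_1: rank ker ∂_1 − rank ∂_2 = (12 − 9) − 0 = 3, and there is no ∂_2, so H_1 = Z^3.

H_1 ≅ Z^3.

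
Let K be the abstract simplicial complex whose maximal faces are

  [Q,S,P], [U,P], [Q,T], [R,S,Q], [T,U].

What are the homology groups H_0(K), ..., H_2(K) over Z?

We work with the vertex ordering P < Q < R < S < T < U. The simplices of K, each written with vertices in increasing order, are:

  0-simplices (6): P, Q, R, S, T, U
  1-simplices (8): PQ, PS, PU, QR, QS, QT, RS, TU
  2-simplices (2): PQS, QRS

Hence C_0 ≅ Z^6, C_1 ≅ Z^8, C_2 ≅ Z^2.

Boundary ∂_1: C_1 → C_0 maps an edge to its endpoints' difference, ∂[p,q] = q − p.
This gives a 6×8 integer matrix of rank 5; reducing to Smith normal form yields diagonal entries (1,1,1,1,1).

∂_2: C_2 → C_1 maps a triangle to the signed sum of its edges. For instance
  ∂QRS = RS − QS + QR,
  ∂PQS = QS − PS + PQ.
The 8×2 boundary matrix has rank 2 and Smith normal form diag(1,1).

Reading off H_k = ker ∂_k / im ∂_{k+1}:

  H_0: rank C_0 − rank ∂_1 = 6 − 5 = 1, and the invariant factors of ∂_1 are all 1, so H_0 ≅ Z.
  H_1: rank ker ∂_1 − rank ∂_2 = (8 − 5) − 2 = 1, and the invariant factors of ∂_2 are all 1, so H_1 ≅ Z.
  H_2: rank ker ∂_2 − rank ∂_3 = (2 − 2) − 0 = 0, and there is no ∂_3, so H_2 ≅ 0.

As a check, the Euler characteristic is 6 − 8 + 2 = 0, which agrees with 1 − 1 + 0 = 0.

H_0 ≅ Z,  H_1 ≅ Z,  H_2 = 0.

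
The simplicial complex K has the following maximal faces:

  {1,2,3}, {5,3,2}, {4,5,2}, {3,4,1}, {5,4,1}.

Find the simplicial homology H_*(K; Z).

We work with the vertex ordering 1 < 2 < 3 < 4 < 5. The simplices of K, each written with vertices in increasing order, are:

  0-simplices (5): [1], [2], [3], [4], [5]
  1-simplices (10): [1,2], [1,3], [1,4], [1,5], [2,3], [2,4], [2,5], [3,4], [3,5], [4,5]
  2-simplices (5): [1,2,3], [1,3,4], [1,4,5], [2,3,5], [2,4,5]

giving chain groups C_0 ≅ Z^5, C_1 ≅ Z^10, C_2 ≅ Z^5.

∂_1: C_1 → C_0 maps an edge to its endpoints' difference, ∂[p,q] = q − p. For instance
  ∂[4,5] = [5] − [4].
The 5×10 boundary matrix has rank 4 and Smith normal form diag(1,1,1,1).

The boundary map ∂_2: C_2 → C_1 acts by ∂[p,q,r] = [q,r] − [p,r] + [p,q]. For instance
  ∂[2,4,5] = [4,5] − [2,5] + [2,4],
  ∂[1,4,5] = [4,5] − [1,5] + [1,4].
The 10×5 boundary matrix has rank 5 and Smith normal form diag(1,1,1,1,1).

Reading off H_k = ker ∂_k / im ∂_{k+1}:

  H_0: rank C_0 − rank ∂_1 = 5 − 4 = 1, and the invariant factors of ∂_1 are all 1, so H_0 ≅ Z.
  H_1: rank ker ∂_1 − rank ∂_2 = (10 − 4) − 5 = 1, and the invariant factors of ∂_2 are all 1, so H_1 ≅ Z.
  H_2: rank ker ∂_2 − rank ∂_3 = (5 − 5) − 0 = 0, and there is no ∂_3, so H_2 ≅ 0.

As a check, the Euler characteristic is 5 − 10 + 5 = 0, which agrees with 1 − 1 + 0 = 0.

H_0 = Z,  H_1 = Z,  H_2 = 0.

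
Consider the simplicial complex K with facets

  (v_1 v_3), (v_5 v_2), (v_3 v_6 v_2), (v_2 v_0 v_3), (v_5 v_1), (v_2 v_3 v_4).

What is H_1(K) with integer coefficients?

H_1 = Z.

Order the vertices as v_0 < v_1 < v_2 < v_3 < v_4 < v_5 < v_6. Listing each simplex with vertices in this order, K has dimension 2 with simplices:

  0-simplices (7): [v_0], [v_1], [v_2], [v_3], [v_4], [v_5], [v_6]
  1-simplices (10): [v_0,v_2], [v_0,v_3], [v_1,v_3], [v_1,v_5], [v_2,v_3], [v_2,v_4], [v_2,v_5], [v_2,v_6], [v_3,v_4], [v_3,v_6]
  2-simplices (3): [v_0,v_2,v_3], [v_2,v_3,v_4], [v_2,v_3,v_6]

so the chain groups are C_0 ≅ Z^7, C_1 ≅ Z^10, C_2 ≅ Z^3.

∂_1: C_1 → C_0 sends each edge [p,q] (with p < q) to q − p.
As a 7×10 matrix over Z this has rank 6, with invariant factors (1,1,1,1,1,1).

The boundary map ∂_2: C_2 → C_1 sends each 2-simplex [p,q,r] to [q,r] − [p,r] + [p,q]. For instance
  ∂[v_2,v_3,v_6] = [v_3,v_6] − [v_2,v_6] + [v_2,v_3],
  ∂[v_0,v_2,v_3] = [v_2,v_3] − [v_0,v_3] + [v_0,v_2].
The 10×3 boundary matrix has rank 3 and Smith normal form diag(1,1,1).

Now H_k = ker ∂_k / im ∂_{k+1}, so:

  H_1: rank ker ∂_1 − rank ∂_2 = (10 − 6) − 3 = 1, and the invariant factors of ∂_2 are all 1, so H_1 ≅ Z.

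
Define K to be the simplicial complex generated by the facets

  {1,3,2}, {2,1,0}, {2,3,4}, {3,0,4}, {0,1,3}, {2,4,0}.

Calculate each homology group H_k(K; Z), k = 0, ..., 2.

Order the vertices as 0 < 1 < 2 < 3 < 4. Listing each simplex with vertices in this order, K has dimension 2 with simplices:

  0-simplices (5): [0], [1], [2], [3], [4]
  1-simplices (9): [0,1], [0,2], [0,3], [0,4], [1,2], [1,3], [2,3], [2,4], [3,4]
  2-simplices (6): [0,1,2], [0,1,3], [0,2,4], [0,3,4], [1,2,3], [2,3,4]

so the chain groups are C_0 ≅ Z^5, C_1 ≅ Z^9, C_2 ≅ Z^6.

∂_1: C_1 → C_0 sends each edge [p,q] (with p < q) to q − p. For instance
  ∂[2,4] = [4] − [2].
As a 5×9 matrix over Z this has rank 4, with invariant factors (1,1,1,1).

∂_2: C_2 → C_1 acts by ∂[p,q,r] = [q,r] − [p,r] + [p,q]. For instance
  ∂[1,2,3] = [2,3] − [1,3] + [1,2],
  ∂[0,1,3] = [1,3] − [0,3] + [0,1].
As a 9×6 matrix over Z this has rank 5, with invariant factors (1,1,1,1,1).

Computing H_k = (kernel of ∂_k) / (image of ∂_{k+1}):

  H_0: rank C_0 − rank ∂_1 = 5 − 4 = 1, and the invariant factors of ∂_1 are all 1, so H_0 = Z.
  H_1: rank ker ∂_1 − rank ∂_2 = (9 − 4) − 5 = 0, and the invariant factors of ∂_2 are all 1, so H_1 = 0.
  H_2: rank ker ∂_2 − rank ∂_3 = (6 − 5) − 0 = 1, and there is no ∂_3, so H_2 = Z.

As a check, the Euler characteristic is 5 − 9 + 6 = 2, which agrees with 1 − 0 + 1 = 2.

H_0 ≅ Z,  H_1 = 0,  H_2 ≅ Z.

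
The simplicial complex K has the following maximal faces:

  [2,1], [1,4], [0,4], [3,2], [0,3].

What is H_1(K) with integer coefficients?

H_1 ≅ Z.

Fix the vertex order 0 < 1 < 2 < 3 < 4 and write every simplex with vertices in increasing order. Then dim K = 1 and the simplices of K are:

  0-simplices (5): [0], [1], [2], [3], [4]
  1-simplices (5): [0,3], [0,4], [1,2], [1,4], [2,3]

so the chain groups are C_0 ≅ Z^5, C_1 ≅ Z^5.

∂_1: C_1 → C_0 sends each edge [p,q] (with p < q) to q − p. For instance
  ∂[0,3] = [3] − [0].
The 5×5 boundary matrix has rank 4 and Smith normal form diag(1,1,1,1).

Computing H_k = (kernel of ∂_k) / (image of ∂_{k+1}):

  H_1: rank ker ∂_1 − rank ∂_2 = (5 − 4) − 0 = 1, and there is no ∂_2, so H_1 = Z.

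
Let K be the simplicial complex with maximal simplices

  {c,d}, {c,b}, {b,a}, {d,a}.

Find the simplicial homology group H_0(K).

K has 4 vertices, 4 edges.
rank ∂_0 = 0, rank ∂_1 = 3 ⇒ b_0 = 4 − 0 − 3 = 1; all invariant factors of ∂_1 are 1 so no torsion. So H_0 = Z.

H_0 ≅ Z.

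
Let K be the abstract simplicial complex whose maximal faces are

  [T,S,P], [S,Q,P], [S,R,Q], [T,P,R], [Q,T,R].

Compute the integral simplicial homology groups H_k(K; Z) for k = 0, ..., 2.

Order the vertices as P < Q < R < S < T. Listing each simplex with vertices in this order, K has dimension 2 with simplices:

  0-simplices (5): P, Q, R, S, T
  1-simplices (10): PQ, PR, PS, PT, QR, QS, QT, RS, RT, ST
  2-simplices (5): PQS, PRT, PST, QRS, QRT

so the chain groups are C_0 ≅ Z^5, C_1 ≅ Z^10, C_2 ≅ Z^5.

Boundary ∂_1: C_1 → C_0 maps an edge to its endpoints' difference, ∂[p,q] = q − p. For instance
  ∂PT = T − P.
This gives a 5×10 integer matrix of rank 4; reducing to Smith normal form yields diagonal entries (1,1,1,1).

The boundary map ∂_2: C_2 → C_1 sends each 2-simplex [p,q,r] to [q,r] − [p,r] + [p,q]. For instance
  ∂PRT = RT − PT + PR,
  ∂PST = ST − PT + PS.
This gives a 10×5 integer matrix of rank 5; reducing to Smith normal form yields diagonal entries (1,1,1,1,1).

Reading off H_k = ker ∂_k / im ∂_{k+1}:

  H_0: rank C_0 − rank ∂_1 = 5 − 4 = 1, and the invariant factors of ∂_1 are all 1, so H_0 = Z.
  H_1: rank ker ∂_1 − rank ∂_2 = (10 − 4) − 5 = 1, and the invariant factors of ∂_2 are all 1, so H_1 = Z.
  H_2: rank ker ∂_2 − rank ∂_3 = (5 − 5) − 0 = 0, and there is no ∂_3, so H_2 = 0.

(K is a triangulation of the Möbius band.)

H_0 ≅ Z,  H_1 ≅ Z,  H_2 = 0.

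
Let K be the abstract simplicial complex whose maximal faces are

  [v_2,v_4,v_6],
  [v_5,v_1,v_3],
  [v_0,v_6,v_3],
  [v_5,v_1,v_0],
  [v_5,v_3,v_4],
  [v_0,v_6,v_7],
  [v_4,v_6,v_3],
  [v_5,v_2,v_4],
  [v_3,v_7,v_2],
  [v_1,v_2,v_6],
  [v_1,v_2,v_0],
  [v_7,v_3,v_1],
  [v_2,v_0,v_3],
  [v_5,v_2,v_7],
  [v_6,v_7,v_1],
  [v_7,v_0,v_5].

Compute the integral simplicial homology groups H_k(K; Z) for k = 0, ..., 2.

H_0 = Z,  H_1 = Z^2,  H_2 = Z.

Fix the vertex order v_0 < v_1 < v_2 < v_3 < v_4 < v_5 < v_6 < v_7 and write every simplex with vertices in increasing order. Then dim K = 2 and the simplices of K are:

  0-simplices (8): [v_0], [v_1], [v_2], [v_3], [v_4], [v_5], [v_6], [v_7]
  1-simplices (24): (24 of them)
  2-simplices (16): (16 of them)

Hence C_0 ≅ Z^8, C_1 ≅ Z^24, C_2 ≅ Z^16.

The boundary map ∂_1: C_1 → C_0 maps an edge to its endpoints' difference, ∂[p,q] = q − p. For instance
  ∂[v_2,v_7] = [v_7] − [v_2].
The resulting 8×24 matrix has rank 7, and its Smith normal form has invariant factors (1,1,1,1,1,1,1).

The boundary map ∂_2: C_2 → C_1 acts by ∂[p,q,r] = [q,r] − [p,r] + [p,q]. For instance
  ∂[v_0,v_2,v_3] = [v_2,v_3] − [v_0,v_3] + [v_0,v_2],
  ∂[v_0,v_3,v_6] = [v_3,v_6] − [v_0,v_6] + [v_0,v_3].
This gives a 24×16 integer matrix of rank 15; reducing to Smith normal form yields diagonal entries (1,1,1,1,1,1,1,1,1,1,1,1,1,1,1).

Now H_k = ker ∂_k / im ∂_{k+1}, so:

  H_0: rank C_0 − rank ∂_1 = 8 − 7 = 1, and the invariant factors of ∂_1 are all 1, so H_0 = Z.
  H_1: rank ker ∂_1 − rank ∂_2 = (24 − 7) − 15 = 2, and the invariant factors of ∂_2 are all 1, so H_1 = Z^2.
  H_2: rank ker ∂_2 − rank ∂_3 = (16 − 15) − 0 = 1, and there is no ∂_3, so H_2 = Z.

As a check, the Euler characteristic is 8 − 24 + 16 = 0, which agrees with 1 − 2 + 1 = 0.
(K is a triangulation of the torus T^2.)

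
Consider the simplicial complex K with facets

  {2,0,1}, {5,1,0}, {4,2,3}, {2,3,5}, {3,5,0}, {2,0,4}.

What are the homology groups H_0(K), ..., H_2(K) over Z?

Take the total order 0 < 1 < 2 < 3 < 4 < 5 on the vertex set. Then K (dimension 2) consists of the simplices:

  0-simplices (6): [0], [1], [2], [3], [4], [5]
  1-simplices (12): [0,1], [0,2], [0,3], [0,4], [0,5], [1,2], [1,5], [2,3], [2,4], [2,5], [3,4], [3,5]
  2-simplices (6): [0,1,2], [0,1,5], [0,2,4], [0,3,5], [2,3,4], [2,3,5]

giving chain groups C_0 ≅ Z^6, C_1 ≅ Z^12, C_2 ≅ Z^6.

The boundary map ∂_1: C_1 → C_0 maps an edge to its endpoints' difference, ∂[p,q] = q − p.
The resulting 6×12 matrix has rank 5, and its Smith normal form has invariant factors (1,1,1,1,1).

Boundary ∂_2: C_2 → C_1 acts by ∂[p,q,r] = [q,r] − [p,r] + [p,q]. For instance
  ∂[0,3,5] = [3,5] − [0,5] + [0,3],
  ∂[2,3,4] = [3,4] − [2,4] + [2,3].
The 12×6 boundary matrix has rank 6 and Smith normal form diag(1,1,1,1,1,1).

Reading off H_k = ker ∂_k / im ∂_{k+1}:

  H_0: rank C_0 − rank ∂_1 = 6 − 5 = 1, and the invariant factors of ∂_1 are all 1, so H_0 = Z.
  H_1: rank ker ∂_1 − rank ∂_2 = (12 − 5) − 6 = 1, and the invariant factors of ∂_2 are all 1, so H_1 = Z.
  H_2: rank ker ∂_2 − rank ∂_3 = (6 − 6) − 0 = 0, and there is no ∂_3, so H_2 = 0.

As a check, the Euler characteristic is 6 − 12 + 6 = 0, which agrees with 1 − 1 + 0 = 0.

H_0 ≅ Z,  H_1 ≅ Z,  H_2 = 0.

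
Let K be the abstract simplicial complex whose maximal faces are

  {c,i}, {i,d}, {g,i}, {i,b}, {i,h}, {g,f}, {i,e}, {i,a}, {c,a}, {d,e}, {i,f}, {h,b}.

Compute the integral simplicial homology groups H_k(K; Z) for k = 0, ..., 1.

Order the vertices as a < b < c < d < e < f < g < h < i. Listing each simplex with vertices in this order, K has dimension 1 with simplices:

  0-simplices (9): a, b, c, d, e, f, g, h, i
  1-simplices (12): ac, ai, bh, bi, ci, de, di, ei, fg, fi, gi, hi

Hence C_0 ≅ Z^9, C_1 ≅ Z^12.

The boundary map ∂_1: C_1 → C_0 sends each edge [p,q] (with p < q) to q − p. For instance
  ∂gi = i − g.
The 9×12 boundary matrix has rank 8 and Smith normal form diag(1,1,1,1,1,1,1,1).

Reading off H_k = ker ∂_k / im ∂_{k+1}:

  H_0: rank C_0 − rank ∂_1 = 9 − 8 = 1, and the invariant factors of ∂_1 are all 1, so H_0 = Z.
  H_1: rank ker ∂_1 − rank ∂_2 = (12 − 8) − 0 = 4, and there is no ∂_2, so H_1 = Z^4.

H_0 = Z,  H_1 = Z^4.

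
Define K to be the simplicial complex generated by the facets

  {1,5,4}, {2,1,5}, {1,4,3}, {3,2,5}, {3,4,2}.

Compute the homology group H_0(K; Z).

Order the vertices as 1 < 2 < 3 < 4 < 5. Listing each simplex with vertices in this order, K has dimension 2 with simplices:

  0-simplices (5): [1], [2], [3], [4], [5]
  1-simplices (10): [1,2], [1,3], [1,4], [1,5], [2,3], [2,4], [2,5], [3,4], [3,5], [4,5]
  2-simplices (5): [1,2,5], [1,3,4], [1,4,5], [2,3,4], [2,3,5]

so the chain groups are C_0 ≅ Z^5, C_1 ≅ Z^10, C_2 ≅ Z^5.

The boundary map ∂_1: C_1 → C_0 sends each edge [p,q] (with p < q) to q − p. For instance
  ∂[1,4] = [4] − [1].
This gives a 5×10 integer matrix of rank 4; reducing to Smith normal form yields diagonal entries (1,1,1,1).

Boundary ∂_2: C_2 → C_1 sends each 2-simplex [p,q,r] to [q,r] − [p,r] + [p,q]. For instance
  ∂[1,2,5] = [2,5] − [1,5] + [1,2],
  ∂[1,3,4] = [3,4] − [1,4] + [1,3].
As a 10×5 matrix over Z this has rank 5, with invariant factors (1,1,1,1,1).

Computing H_k = (kernel of ∂_k) / (image of ∂_{k+1}):

  H_0: rank C_0 − rank ∂_1 = 5 − 4 = 1, and the invariant factors of ∂_1 are all 1, so H_0 = Z.

H_0 = Z.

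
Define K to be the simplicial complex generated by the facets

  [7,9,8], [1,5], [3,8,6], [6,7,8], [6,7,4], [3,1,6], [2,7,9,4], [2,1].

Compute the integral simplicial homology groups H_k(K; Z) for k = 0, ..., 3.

We work with the vertex ordering 1 < 2 < 3 < 4 < 5 < 6 < 7 < 8 < 9. The simplices of K, each written with vertices in increasing order, are:

  0-simplices (9): [1], [2], [3], [4], [5], [6], [7], [8], [9]
  1-simplices (17): [1,2], [1,3], [1,5], [1,6], [2,4], [2,7], [2,9], [3,6], [3,8], [4,6], [4,7], [4,9], [6,7], [6,8], [7,8], [7,9], [8,9]
  2-simplices (9): [1,3,6], [2,4,7], [2,4,9], [2,7,9], [3,6,8], [4,6,7], [4,7,9], [6,7,8], [7,8,9]
  3-simplices (1): [2,4,7,9]

Hence C_0 ≅ Z^9, C_1 ≅ Z^17, C_2 ≅ Z^9, C_3 ≅ Z^1.

∂_1: C_1 → C_0 is given by ∂[p,q] = [q] − [p]. For instance
  ∂[2,7] = [7] − [2].
The 9×17 boundary matrix has rank 8 and Smith normal form diag(1,1,1,1,1,1,1,1).

The boundary map ∂_2: C_2 → C_1 maps a triangle to the signed sum of its edges. For instance
  ∂[4,6,7] = [6,7] − [4,7] + [4,6],
  ∂[2,4,7] = [4,7] − [2,7] + [2,4].
This gives a 17×9 integer matrix of rank 8; reducing to Smith normal form yields diagonal entries (1,1,1,1,1,1,1,1).

The boundary map ∂_3: C_3 → C_2 sends each 3-simplex σ to the alternating sum Σ_i (−1)^i (σ with its i-th vertex removed). For instance
  ∂[2,4,7,9] = [4,7,9] − [2,7,9] + [2,4,9] − [2,4,7].
This gives a 9×1 integer matrix of rank 1; reducing to Smith normal form yields diagonal entries (1).

From H_k ≅ ker(∂_k) / im(∂_{k+1}) we obtain:

  H_0: rank C_0 − rank ∂_1 = 9 − 8 = 1, and the invariant factors of ∂_1 are all 1, so H_0 ≅ Z.
  H_1: rank ker ∂_1 − rank ∂_2 = (17 − 8) − 8 = 1, and the invariant factors of ∂_2 are all 1, so H_1 ≅ Z.
  H_2: rank ker ∂_2 − rank ∂_3 = (9 − 8) − 1 = 0, and the invariant factors of ∂_3 are all 1, so H_2 ≅ 0.
  H_3: rank ker ∂_3 − rank ∂_4 = (1 − 1) − 0 = 0, and there is no ∂_4, so H_3 ≅ 0.

H_0 ≅ Z,  H_1 ≅ Z,  H_2 = 0,  H_3 = 0.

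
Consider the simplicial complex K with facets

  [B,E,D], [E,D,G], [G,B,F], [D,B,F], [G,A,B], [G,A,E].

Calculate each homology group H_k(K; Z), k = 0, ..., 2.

We work with the vertex ordering A < B < D < E < F < G. The simplices of K, each written with vertices in increasing order, are:

  0-simplices (6): A, B, D, E, F, G
  1-simplices (12): AB, AE, AG, BD, BE, BF, BG, DE, DF, DG, EG, FG
  2-simplices (6): ABG, AEG, BDE, BDF, BFG, DEG

giving chain groups C_0 ≅ Z^6, C_1 ≅ Z^12, C_2 ≅ Z^6.

The boundary map ∂_1: C_1 → C_0 maps an edge to its endpoints' difference, ∂[p,q] = q − p. For instance
  ∂DF = F − D.
The 6×12 boundary matrix has rank 5 and Smith normal form diag(1,1,1,1,1).

∂_2: C_2 → C_1 sends each 2-simplex [p,q,r] to [q,r] − [p,r] + [p,q]. For instance
  ∂AEG = EG − AG + AE,
  ∂DEG = EG − DG + DE.
This gives a 12×6 integer matrix of rank 6; reducing to Smith normal form yields diagonal entries (1,1,1,1,1,1).

From H_k ≅ ker(∂_k) / im(∂_{k+1}) we obtain:

  H_0: rank C_0 − rank ∂_1 = 6 − 5 = 1, and the invariant factors of ∂_1 are all 1, so H_0 = Z.
  H_1: rank ker ∂_1 − rank ∂_2 = (12 − 5) − 6 = 1, and the invariant factors of ∂_2 are all 1, so H_1 = Z.
  H_2: rank ker ∂_2 − rank ∂_3 = (6 − 6) − 0 = 0, and there is no ∂_3, so H_2 = 0.

As a check, the Euler characteristic is 6 − 12 + 6 = 0, which agrees with 1 − 1 + 0 = 0.

H_0 ≅ Z,  H_1 ≅ Z,  H_2 = 0.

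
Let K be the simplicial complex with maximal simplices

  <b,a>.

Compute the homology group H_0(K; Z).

Take the total order a < b on the vertex set. Then K (dimension 1) consists of the simplices:

  0-simplices (2): a, b
  1-simplices (1): ab

giving chain groups C_0 ≅ Z^2, C_1 ≅ Z^1.

The boundary map ∂_1: C_1 → C_0 sends each edge [p,q] (with p < q) to q − p.
This gives a 2×1 integer matrix of rank 1; reducing to Smith normal form yields diagonal entries (1).

Computing H_k = (kernel of ∂_k) / (image of ∂_{k+1}):

  H_0: rank C_0 − rank ∂_1 = 2 − 1 = 1, and the invariant factors of ∂_1 are all 1, so H_0 = Z.

H_0 ≅ Z.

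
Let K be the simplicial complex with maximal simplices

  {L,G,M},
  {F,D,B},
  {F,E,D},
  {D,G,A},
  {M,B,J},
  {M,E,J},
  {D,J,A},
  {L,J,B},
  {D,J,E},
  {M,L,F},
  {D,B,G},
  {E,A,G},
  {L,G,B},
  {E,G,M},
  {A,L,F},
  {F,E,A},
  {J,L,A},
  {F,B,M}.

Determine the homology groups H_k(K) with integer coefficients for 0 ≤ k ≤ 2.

K has 9 vertices, 27 edges, 18 triangles.
rank ∂_0 = 0, rank ∂_1 = 8 ⇒ b_0 = 9 − 0 − 8 = 1; all invariant factors of ∂_1 are 1 so no torsion. So H_0 = Z.
rank ∂_1 = 8, rank ∂_2 = 18 ⇒ b_1 = 27 − 8 − 18 = 1; ∂_2 has invariant factor(s) [2] giving torsion. So H_1 = Z ⊕ Z/2.
rank ∂_2 = 18, rank ∂_3 = 0 ⇒ b_2 = 18 − 18 − 0 = 0. So H_2 = 0.

H_0 = Z,  H_1 = Z ⊕ Z/2,  H_2 = 0.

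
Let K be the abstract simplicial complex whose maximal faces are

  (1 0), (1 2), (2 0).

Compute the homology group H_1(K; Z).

H_1 ≅ Z.

We work with the vertex ordering 0 < 1 < 2. The simplices of K, each written with vertices in increasing order, are:

  0-simplices (3): [0], [1], [2]
  1-simplices (3): [0,1], [0,2], [1,2]

Hence C_0 ≅ Z^3, C_1 ≅ Z^3.

∂_1: C_1 → C_0 sends each edge [p,q] (with p < q) to q − p.
As a 3×3 matrix over Z this has rank 2, with invariant factors (1,1).

Computing H_k = (kernel of ∂_k) / (image of ∂_{k+1}):

  H_1: rank ker ∂_1 − rank ∂_2 = (3 − 2) − 0 = 1, and there is no ∂_2, so H_1 = Z.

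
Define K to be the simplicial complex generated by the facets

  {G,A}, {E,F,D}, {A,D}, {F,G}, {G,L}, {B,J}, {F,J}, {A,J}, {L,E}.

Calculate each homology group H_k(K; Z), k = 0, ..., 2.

H_0 ≅ Z,  H_1 ≅ Z^3,  H_2 = 0.

We work with the vertex ordering A < B < D < E < F < G < J < L. The simplices of K, each written with vertices in increasing order, are:

  0-simplices (8): A, B, D, E, F, G, J, L
  1-simplices (11): AD, AG, AJ, BJ, DE, DF, EF, EL, FG, FJ, GL
  2-simplices (1): DEF

so the chain groups are C_0 ≅ Z^8, C_1 ≅ Z^11, C_2 ≅ Z^1.

Boundary ∂_1: C_1 → C_0 maps an edge to its endpoints' difference, ∂[p,q] = q − p. For instance
  ∂EL = L − E.
The resulting 8×11 matrix has rank 7, and its Smith normal form has invariant factors (1,1,1,1,1,1,1).

Boundary ∂_2: C_2 → C_1 acts by ∂[p,q,r] = [q,r] − [p,r] + [p,q]. For instance
  ∂DEF = EF − DF + DE.
The 11×1 boundary matrix has rank 1 and Smith normal form diag(1).

Computing H_k = (kernel of ∂_k) / (image of ∂_{k+1}):

  H_0: rank C_0 − rank ∂_1 = 8 − 7 = 1, and the invariant factors of ∂_1 are all 1, so H_0 ≅ Z.
  H_1: rank ker ∂_1 − rank ∂_2 = (11 − 7) − 1 = 3, and the invariant factors of ∂_2 are all 1, so H_1 ≅ Z^3.
  H_2: rank ker ∂_2 − rank ∂_3 = (1 − 1) − 0 = 0, and there is no ∂_3, so H_2 ≅ 0.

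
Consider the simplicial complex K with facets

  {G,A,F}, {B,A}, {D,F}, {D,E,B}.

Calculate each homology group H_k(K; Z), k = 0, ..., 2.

H_0 = Z,  H_1 = Z,  H_2 = 0.

We work with the vertex ordering A < B < D < E < F < G. The simplices of K, each written with vertices in increasing order, are:

  0-simplices (6): A, B, D, E, F, G
  1-simplices (8): AB, AF, AG, BD, BE, DE, DF, FG
  2-simplices (2): AFG, BDE

Hence C_0 ≅ Z^6, C_1 ≅ Z^8, C_2 ≅ Z^2.

Boundary ∂_1: C_1 → C_0 maps an edge to its endpoints' difference, ∂[p,q] = q − p.
The resulting 6×8 matrix has rank 5, and its Smith normal form has invariant factors (1,1,1,1,1).

∂_2: C_2 → C_1 maps a triangle to the signed sum of its edges. For instance
  ∂AFG = FG − AG + AF,
  ∂BDE = DE − BE + BD.
The 8×2 boundary matrix has rank 2 and Smith normal form diag(1,1).

Reading off H_k = ker ∂_k / im ∂_{k+1}:

  H_0: rank C_0 − rank ∂_1 = 6 − 5 = 1, and the invariant factors of ∂_1 are all 1, so H_0 = Z.
  H_1: rank ker ∂_1 − rank ∂_2 = (8 − 5) − 2 = 1, and the invariant factors of ∂_2 are all 1, so H_1 = Z.
  H_2: rank ker ∂_2 − rank ∂_3 = (2 − 2) − 0 = 0, and there is no ∂_3, so H_2 = 0.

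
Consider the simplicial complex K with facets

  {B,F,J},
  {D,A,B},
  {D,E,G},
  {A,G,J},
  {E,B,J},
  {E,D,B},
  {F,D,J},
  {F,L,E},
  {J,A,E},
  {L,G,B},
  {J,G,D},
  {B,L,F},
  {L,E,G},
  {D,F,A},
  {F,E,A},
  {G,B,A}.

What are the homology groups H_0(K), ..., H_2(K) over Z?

H_0 = Z,  H_1 = Z^2,  H_2 = Z.

Order the vertices as A < B < D < E < F < G < J < L. Listing each simplex with vertices in this order, K has dimension 2 with simplices:

  0-simplices (8): A, B, D, E, F, G, J, L
  1-simplices (24): AB, AD, AE, AF, AG, AJ, BD, BE, BF, BG, BJ, BL, DE, DF, DG, DJ, EF, EG, EJ, EL, FJ, FL, GJ, GL
  2-simplices (16): ABD, ABG, ADF, AEF, AEJ, AGJ, BDE, BEJ, BFJ, BFL, BGL, DEG, DFJ, DGJ, EFL, EGL

giving chain groups C_0 ≅ Z^8, C_1 ≅ Z^24, C_2 ≅ Z^16.

The boundary map ∂_1: C_1 → C_0 maps an edge to its endpoints' difference, ∂[p,q] = q − p.
The 8×24 boundary matrix has rank 7 and Smith normal form diag(1,1,1,1,1,1,1).

∂_2: C_2 → C_1 sends each 2-simplex [p,q,r] to [q,r] − [p,r] + [p,q]. For instance
  ∂ABG = BG − AG + AB,
  ∂BDE = DE − BE + BD.
The resulting 24×16 matrix has rank 15, and its Smith normal form has invariant factors (1,1,1,1,1,1,1,1,1,1,1,1,1,1,1).

Now H_k = ker ∂_k / im ∂_{k+1}, so:

  H_0: rank C_0 − rank ∂_1 = 8 − 7 = 1, and the invariant factors of ∂_1 are all 1, so H_0 = Z.
  H_1: rank ker ∂_1 − rank ∂_2 = (24 − 7) − 15 = 2, and the invariant factors of ∂_2 are all 1, so H_1 = Z^2.
  H_2: rank ker ∂_2 − rank ∂_3 = (16 − 15) − 0 = 1, and there is no ∂_3, so H_2 = Z.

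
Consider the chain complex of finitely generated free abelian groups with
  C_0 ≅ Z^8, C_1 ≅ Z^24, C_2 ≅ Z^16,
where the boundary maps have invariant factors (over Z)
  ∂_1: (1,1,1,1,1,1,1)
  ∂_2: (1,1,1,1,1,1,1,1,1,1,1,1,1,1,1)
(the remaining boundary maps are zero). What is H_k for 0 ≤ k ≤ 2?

H_0: b_0 = 8 − 0 − 7 = 1; torsion from ∂_1 factors > 1: none. So H_0 = Z.
H_1: b_1 = 24 − 7 − 15 = 2; torsion from ∂_2 factors > 1: none. So H_1 = Z^2.
H_2: b_2 = 16 − 15 − 0 = 1; torsion from ∂_3 factors > 1: none. So H_2 = Z.

H_0 = Z,  H_1 = Z^2,  H_2 = Z.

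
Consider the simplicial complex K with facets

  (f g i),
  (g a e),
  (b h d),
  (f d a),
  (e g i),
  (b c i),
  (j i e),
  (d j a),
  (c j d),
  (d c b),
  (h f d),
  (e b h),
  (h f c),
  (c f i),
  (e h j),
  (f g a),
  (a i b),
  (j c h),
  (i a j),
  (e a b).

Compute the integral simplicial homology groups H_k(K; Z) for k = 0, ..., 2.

H_0 ≅ Z,  H_1 ≅ Z ⊕ Z/2,  H_2 = 0.

Fix the vertex order a < b < c < d < e < f < g < h < i < j and write every simplex with vertices in increasing order. Then dim K = 2 and the simplices of K are:

  0-simplices (10): a, b, c, d, e, f, g, h, i, j
  1-simplices (30): ab, ad, ae, af, ag, ai, aj, bc, bd, be, bh, bi, cd, cf, ch, ci, cj, df, dh, dj, eg, eh, ei, ej, fg, fh, fi, gi, hj, ij
  2-simplices (20): abe, abi, adf, adj, aeg, afg, aij, bcd, bci, bdh, beh, cdj, cfh, cfi, chj, dfh, egi, ehj, eij, fgi

Hence C_0 ≅ Z^10, C_1 ≅ Z^30, C_2 ≅ Z^20.

Boundary ∂_1: C_1 → C_0 is given by ∂[p,q] = [q] − [p]. For instance
  ∂cj = j − c.
The resulting 10×30 matrix has rank 9, and its Smith normal form has invariant factors (1,1,1,1,1,1,1,1,1).

Boundary ∂_2: C_2 → C_1 acts by ∂[p,q,r] = [q,r] − [p,r] + [p,q]. For instance
  ∂beh = eh − bh + be,
  ∂ehj = hj − ej + eh.
The 30×20 boundary matrix has rank 20 and Smith normal form diag(1,1,1,1,1,1,1,1,1,1,1,1,1,1,1,1,1,1,1,2).

From H_k ≅ ker(∂_k) / im(∂_{k+1}) we obtain:

  H_0: rank C_0 − rank ∂_1 = 10 − 9 = 1, and the invariant factors of ∂_1 are all 1, so H_0 = Z.
  H_1: rank ker ∂_1 − rank ∂_2 = (30 − 9) − 20 = 1, and ∂_2 has invariant factor 2 > 1, so H_1 = Z ⊕ Z/2.
  H_2: rank ker ∂_2 − rank ∂_3 = (20 − 20) − 0 = 0, and there is no ∂_3, so H_2 = 0.

As a check, the Euler characteristic is 10 − 30 + 20 = 0, which agrees with 1 − 1 + 0 = 0.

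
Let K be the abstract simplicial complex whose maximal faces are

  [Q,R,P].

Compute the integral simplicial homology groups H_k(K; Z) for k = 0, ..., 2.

Order the vertices as P < Q < R. Listing each simplex with vertices in this order, K has dimension 2 with simplices:

  0-simplices (3): P, Q, R
  1-simplices (3): PQ, PR, QR
  2-simplices (1): PQR

Hence C_0 ≅ Z^3, C_1 ≅ Z^3, C_2 ≅ Z^1.

∂_1: C_1 → C_0 maps an edge to its endpoints' difference, ∂[p,q] = q − p. For instance
  ∂PQ = Q − P.
The 3×3 boundary matrix has rank 2 and Smith normal form diag(1,1).

Boundary ∂_2: C_2 → C_1 maps a triangle to the signed sum of its edges. For instance
  ∂PQR = QR − PR + PQ.
The resulting 3×1 matrix has rank 1, and its Smith normal form has invariant factors (1).

From H_k ≅ ker(∂_k) / im(∂_{k+1}) we obtain:

  H_0: rank C_0 − rank ∂_1 = 3 − 2 = 1, and the invariant factors of ∂_1 are all 1, so H_0 ≅ Z.
  H_1: rank ker ∂_1 − rank ∂_2 = (3 − 2) − 1 = 0, and the invariant factors of ∂_2 are all 1, so H_1 ≅ 0.
  H_2: rank ker ∂_2 − rank ∂_3 = (1 − 1) − 0 = 0, and there is no ∂_3, so H_2 ≅ 0.

As a check, the Euler characteristic is 3 − 3 + 1 = 1, which agrees with 1 − 0 + 0 = 1.
(K is a triangulation of the 2-simplex.)

H_0 = Z,  H_1 = 0,  H_2 = 0.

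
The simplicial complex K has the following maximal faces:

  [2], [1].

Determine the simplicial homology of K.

K has 2 vertices.
rank ∂_0 = 0, rank ∂_1 = 0 ⇒ b_0 = 2 − 0 − 0 = 2. So H_0 = Z^2.

H_0 ≅ Z^2.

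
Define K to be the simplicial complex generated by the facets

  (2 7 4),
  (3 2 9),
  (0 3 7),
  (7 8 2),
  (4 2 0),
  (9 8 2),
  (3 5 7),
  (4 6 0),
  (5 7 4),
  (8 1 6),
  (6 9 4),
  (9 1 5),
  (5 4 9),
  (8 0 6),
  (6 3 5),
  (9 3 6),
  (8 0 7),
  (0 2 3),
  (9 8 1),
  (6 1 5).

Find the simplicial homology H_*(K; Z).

We work with the vertex ordering 0 < 1 < 2 < 3 < 4 < 5 < 6 < 7 < 8 < 9. The simplices of K, each written with vertices in increasing order, are:

  0-simplices (10): [0], [1], [2], [3], [4], [5], [6], [7], [8], [9]
  1-simplices (30): (30 of them)
  2-simplices (20): (20 of them)

giving chain groups C_0 ≅ Z^10, C_1 ≅ Z^30, C_2 ≅ Z^20.

The boundary map ∂_1: C_1 → C_0 is given by ∂[p,q] = [q] − [p].
As a 10×30 matrix over Z this has rank 9, with invariant factors (1,1,1,1,1,1,1,1,1).

The boundary map ∂_2: C_2 → C_1 acts by ∂[p,q,r] = [q,r] − [p,r] + [p,q]. For instance
  ∂[3,5,6] = [5,6] − [3,6] + [3,5],
  ∂[0,2,4] = [2,4] − [0,4] + [0,2].
This gives a 30×20 integer matrix of rank 20; reducing to Smith normal form yields diagonal entries (1,1,1,1,1,1,1,1,1,1,1,1,1,1,1,1,1,1,1,2).

From H_k ≅ ker(∂_k) / im(∂_{k+1}) we obtain:

  H_0: rank C_0 − rank ∂_1 = 10 − 9 = 1, and the invariant factors of ∂_1 are all 1, so H_0 = Z.
  H_1: rank ker ∂_1 − rank ∂_2 = (30 − 9) − 20 = 1, and ∂_2 has invariant factor 2 > 1, so H_1 = Z ⊕ Z/2Z.
  H_2: rank ker ∂_2 − rank ∂_3 = (20 − 20) − 0 = 0, and there is no ∂_3, so H_2 = 0.

As a check, the Euler characteristic is 10 − 30 + 20 = 0, which agrees with 1 − 1 + 0 = 0.

H_0 ≅ Z,  H_1 ≅ Z ⊕ Z/2Z,  H_2 = 0.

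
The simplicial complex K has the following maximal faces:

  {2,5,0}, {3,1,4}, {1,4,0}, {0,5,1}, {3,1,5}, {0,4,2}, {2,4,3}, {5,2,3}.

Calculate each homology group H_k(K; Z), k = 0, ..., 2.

K has 6 vertices, 12 edges, 8 triangles.
rank ∂_0 = 0, rank ∂_1 = 5 ⇒ b_0 = 6 − 0 − 5 = 1; all invariant factors of ∂_1 are 1 so no torsion. So H_0 = Z.
rank ∂_1 = 5, rank ∂_2 = 7 ⇒ b_1 = 12 − 5 − 7 = 0; all invariant factors of ∂_2 are 1 so no torsion. So H_1 = 0.
rank ∂_2 = 7, rank ∂_3 = 0 ⇒ b_2 = 8 − 7 − 0 = 1. So H_2 = Z.

H_0 = Z,  H_1 = 0,  H_2 = Z.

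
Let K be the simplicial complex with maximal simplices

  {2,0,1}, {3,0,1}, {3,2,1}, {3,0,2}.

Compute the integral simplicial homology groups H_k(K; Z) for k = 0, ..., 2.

Fix the vertex order 0 < 1 < 2 < 3 and write every simplex with vertices in increasing order. Then dim K = 2 and the simplices of K are:

  0-simplices (4): [0], [1], [2], [3]
  1-simplices (6): [0,1], [0,2], [0,3], [1,2], [1,3], [2,3]
  2-simplices (4): [0,1,2], [0,1,3], [0,2,3], [1,2,3]

so the chain groups are C_0 ≅ Z^4, C_1 ≅ Z^6, C_2 ≅ Z^4.

Boundary ∂_1: C_1 → C_0 maps an edge to its endpoints' difference, ∂[p,q] = q − p. For instance
  ∂[1,2] = [2] − [1].
This gives a 4×6 integer matrix of rank 3; reducing to Smith normal form yields diagonal entries (1,1,1).

∂_2: C_2 → C_1 acts by ∂[p,q,r] = [q,r] − [p,r] + [p,q]. For instance
  ∂[0,2,3] = [2,3] − [0,3] + [0,2],
  ∂[1,2,3] = [2,3] − [1,3] + [1,2].
This gives a 6×4 integer matrix of rank 3; reducing to Smith normal form yields diagonal entries (1,1,1).

Reading off H_k = ker ∂_k / im ∂_{k+1}:

  H_0: rank C_0 − rank ∂_1 = 4 − 3 = 1, and the invariant factors of ∂_1 are all 1, so H_0 ≅ Z.
  H_1: rank ker ∂_1 − rank ∂_2 = (6 − 3) − 3 = 0, and the invariant factors of ∂_2 are all 1, so H_1 ≅ 0.
  H_2: rank ker ∂_2 − rank ∂_3 = (4 − 3) − 0 = 1, and there is no ∂_3, so H_2 ≅ Z.

H_0 ≅ Z,  H_1 = 0,  H_2 ≅ Z.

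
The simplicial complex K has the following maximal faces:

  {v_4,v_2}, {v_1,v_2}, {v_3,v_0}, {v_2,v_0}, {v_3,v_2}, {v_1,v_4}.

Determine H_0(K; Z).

K has 5 vertices, 6 edges.
rank ∂_0 = 0, rank ∂_1 = 4 ⇒ b_0 = 5 − 0 − 4 = 1; all invariant factors of ∂_1 are 1 so no torsion. So H_0 = Z.

H_0 ≅ Z.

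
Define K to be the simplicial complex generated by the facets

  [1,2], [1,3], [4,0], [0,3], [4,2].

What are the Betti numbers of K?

b_0 = 1, b_1 = 1.

We work with the vertex ordering 0 < 1 < 2 < 3 < 4. The simplices of K, each written with vertices in increasing order, are:

  0-simplices (5): [0], [1], [2], [3], [4]
  1-simplices (5): [0,3], [0,4], [1,2], [1,3], [2,4]

Hence C_0 ≅ Z^5, C_1 ≅ Z^5.

Boundary ∂_1: C_1 → C_0 sends each edge [p,q] (with p < q) to q − p. For instance
  ∂[1,3] = [3] − [1].
The 5×5 boundary matrix has rank 4 and Smith normal form diag(1,1,1,1).

Computing H_k = (kernel of ∂_k) / (image of ∂_{k+1}):

  H_0: rank C_0 − rank ∂_1 = 5 − 4 = 1, and the invariant factors of ∂_1 are all 1, so H_0 ≅ Z.
  H_1: rank ker ∂_1 − rank ∂_2 = (5 − 4) − 0 = 1, and there is no ∂_2, so H_1 ≅ Z.

As a check, the Euler characteristic is 5 − 5 = 0, which agrees with 1 − 1 = 0.

Hence the Betti numbers are b_0 = 1, b_1 = 1.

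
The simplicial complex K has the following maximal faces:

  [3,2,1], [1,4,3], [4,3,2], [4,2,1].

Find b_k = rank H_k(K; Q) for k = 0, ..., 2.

b_0 = 1, b_1 = 0, b_2 = 1.

We work with the vertex ordering 1 < 2 < 3 < 4. The simplices of K, each written with vertices in increasing order, are:

  0-simplices (4): [1], [2], [3], [4]
  1-simplices (6): [1,2], [1,3], [1,4], [2,3], [2,4], [3,4]
  2-simplices (4): [1,2,3], [1,2,4], [1,3,4], [2,3,4]

so the chain groups are C_0 ≅ Z^4, C_1 ≅ Z^6, C_2 ≅ Z^4.

∂_1: C_1 → C_0 is given by ∂[p,q] = [q] − [p].
The resulting 4×6 matrix has rank 3, and its Smith normal form has invariant factors (1,1,1).

∂_2: C_2 → C_1 maps a triangle to the signed sum of its edges. For instance
  ∂[1,3,4] = [3,4] − [1,4] + [1,3],
  ∂[2,3,4] = [3,4] − [2,4] + [2,3].
As a 6×4 matrix over Z this has rank 3, with invariant factors (1,1,1).

From H_k ≅ ker(∂_k) / im(∂_{k+1}) we obtain:

  H_0: rank C_0 − rank ∂_1 = 4 − 3 = 1, and the invariant factors of ∂_1 are all 1, so H_0 ≅ Z.
  H_1: rank ker ∂_1 − rank ∂_2 = (6 − 3) − 3 = 0, and the invariant factors of ∂_2 are all 1, so H_1 ≅ 0.
  H_2: rank ker ∂_2 − rank ∂_3 = (4 − 3) − 0 = 1, and there is no ∂_3, so H_2 ≅ Z.

As a check, the Euler characteristic is 4 − 6 + 4 = 2, which agrees with 1 − 0 + 1 = 2.

Hence the Betti numbers are b_0 = 1, b_1 = 0, b_2 = 1.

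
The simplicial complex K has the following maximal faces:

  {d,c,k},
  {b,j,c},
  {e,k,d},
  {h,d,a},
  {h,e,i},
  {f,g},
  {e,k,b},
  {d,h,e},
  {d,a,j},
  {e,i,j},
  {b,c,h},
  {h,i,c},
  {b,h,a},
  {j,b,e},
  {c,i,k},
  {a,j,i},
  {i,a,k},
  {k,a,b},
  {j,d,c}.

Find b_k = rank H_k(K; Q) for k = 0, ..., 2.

b_0 = 2, b_1 = 2, b_2 = 1.

Fix the vertex order a < b < c < d < e < f < g < h < i < j < k and write every simplex with vertices in increasing order. Then dim K = 2 and the simplices of K are:

  0-simplices (11): a, b, c, d, e, f, g, h, i, j, k
  1-simplices (28): ab, ad, ah, ai, aj, ak, bc, be, bh, bj, bk, cd, ch, ci, cj, ck, de, dh, dj, dk, eh, ei, ej, ek, fg, hi, ij, ik
  2-simplices (18): abh, abk, adh, adj, aij, aik, bch, bcj, bej, bek, cdj, cdk, chi, cik, deh, dek, ehi, eij

giving chain groups C_0 ≅ Z^11, C_1 ≅ Z^28, C_2 ≅ Z^18.

The boundary map ∂_1: C_1 → C_0 is given by ∂[p,q] = [q] − [p].
The resulting 11×28 matrix has rank 9, and its Smith normal form has invariant factors (1,1,1,1,1,1,1,1,1).

∂_2: C_2 → C_1 acts by ∂[p,q,r] = [q,r] − [p,r] + [p,q]. For instance
  ∂abh = bh − ah + ab,
  ∂eij = ij − ej + ei.
As a 28×18 matrix over Z this has rank 17, with invariant factors (1,1,1,1,1,1,1,1,1,1,1,1,1,1,1,1,1).

From H_k ≅ ker(∂_k) / im(∂_{k+1}) we obtain:

  H_0: rank C_0 − rank ∂_1 = 11 − 9 = 2, and the invariant factors of ∂_1 are all 1, so H_0 ≅ Z^2.
  H_1: rank ker ∂_1 − rank ∂_2 = (28 − 9) − 17 = 2, and the invariant factors of ∂_2 are all 1, so H_1 ≅ Z^2.
  H_2: rank ker ∂_2 − rank ∂_3 = (18 − 17) − 0 = 1, and there is no ∂_3, so H_2 ≅ Z.

(K is a triangulation of the disjoint union of the torus T^2 and the 1-simplex.)

Hence the Betti numbers are b_0 = 2, b_1 = 2, b_2 = 1.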